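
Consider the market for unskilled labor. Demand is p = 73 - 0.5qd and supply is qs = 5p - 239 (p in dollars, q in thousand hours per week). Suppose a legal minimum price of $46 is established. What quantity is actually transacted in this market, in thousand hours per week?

36

Rearranging demand gives qd = 146 - 2p. Setting quantity demanded equal to quantity supplied, 146 - 2p = 5p - 239, gives p* = 55 and q* = 36.
The floor of 46 is below the equilibrium price 55, so it is not binding; the market clears at p* = 55, q* = 36.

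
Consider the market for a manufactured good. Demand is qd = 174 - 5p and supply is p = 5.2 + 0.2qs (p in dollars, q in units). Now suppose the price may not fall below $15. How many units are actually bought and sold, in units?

Rearranging supply gives qs = 5p - 26. Without the control the market clears where 174 - 5p = 5p - 26, i.e. p* = 20 and q* = 74.
Since 15 is below p* = 20, the floor does not bind and the free-market outcome prevails.

74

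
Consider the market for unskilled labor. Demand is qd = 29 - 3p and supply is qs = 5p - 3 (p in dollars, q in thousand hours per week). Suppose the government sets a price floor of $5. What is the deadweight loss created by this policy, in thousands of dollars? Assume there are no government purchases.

2.4

Equilibrium: 29 - 3p = 5p - 3, so 32 = 8p and p* = 4, q* = 17.
The floor of 5 is above the equilibrium price 4, so it binds.
At p = 5: qd = 29 - 3·5 = 14 and qs = 5·5 - 3 = 22.
Quantity traded falls to 14. At q = 14 the demand price is (29 - 14)/3 = 5 and the supply price is (3 + 14)/5 = 3.4.
Deadweight loss = ½ · (5 - 3.4) · (17 - 14) = ½ · 1.6 · 3 = 2.4.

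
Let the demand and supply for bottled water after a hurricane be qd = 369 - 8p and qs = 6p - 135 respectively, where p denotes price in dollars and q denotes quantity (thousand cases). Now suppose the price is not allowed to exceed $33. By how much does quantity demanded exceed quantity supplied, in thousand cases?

Setting quantity demanded equal to quantity supplied, 369 - 8p = 6p - 135, gives p* = 36 and q* = 81.
Because the ceiling (33) lies below the market-clearing price, it is binding.
At p = 33: qd = 369 - 8·33 = 105 and qs = 6·33 - 135 = 63.
Shortage = qd - qs = 105 - 63 = 42.

42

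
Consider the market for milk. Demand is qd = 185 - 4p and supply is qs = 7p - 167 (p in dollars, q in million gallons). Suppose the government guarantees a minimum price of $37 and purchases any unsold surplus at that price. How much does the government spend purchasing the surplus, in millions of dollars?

Without the control the market clears where 185 - 4p = 7p - 167, i.e. p* = 32 and q* = 57.
Since 37 > 32, the floor is binding.
At p = 37: qd = 185 - 4·37 = 37 and qs = 7·37 - 167 = 92.
Surplus = qs - qd = 55.
Government expenditure = surplus × support price = 55 × 37 = 2035.

2035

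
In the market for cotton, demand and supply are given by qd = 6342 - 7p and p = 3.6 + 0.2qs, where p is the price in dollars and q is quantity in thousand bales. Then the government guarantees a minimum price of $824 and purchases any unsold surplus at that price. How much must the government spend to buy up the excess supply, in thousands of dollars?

2907072

Rearranging supply gives qs = 5p - 18. Equilibrium: 6342 - 7p = 5p - 18, so 6360 = 12p and p* = 530, q* = 2632.
The floor of 824 is above the equilibrium price 530, so it binds.
At p = 824: qd = 6342 - 7·824 = 574 and qs = 5·824 - 18 = 4102.
Surplus = qs - qd = 3528.
Government expenditure = surplus × support price = 3528 × 824 = 2907072.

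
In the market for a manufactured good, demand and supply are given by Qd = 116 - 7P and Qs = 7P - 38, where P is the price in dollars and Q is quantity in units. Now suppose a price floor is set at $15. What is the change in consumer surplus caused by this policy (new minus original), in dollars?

-100

Equilibrium: 116 - 7P = 7P - 38, so 154 = 14P and P* = 11, Q* = 39.
The floor of 15 is above the equilibrium price 11, so it binds.
At P = 15: Qd = 116 - 7·15 = 11 and Qs = 7·15 - 38 = 67.
Consumer surplus without the control is ½ · (116/7 - 11) · 39 = 1521/14.
With the floor, consumers buy 11 units at 15, so CS = ½ · (116/7 - 15) · 11 = 121/14.
Change in consumer surplus = 121/14 - 1521/14 = -100.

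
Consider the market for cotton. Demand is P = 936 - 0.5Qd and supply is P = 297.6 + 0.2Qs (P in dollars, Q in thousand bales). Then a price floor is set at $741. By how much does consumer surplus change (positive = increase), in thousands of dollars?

-169911

Rearranging demand gives Qd = 1872 - 2P; rearranging supply gives Qs = 5P - 1488. Without the control the market clears where 1872 - 2P = 5P - 1488, i.e. P* = 480 and Q* = 912.
Because the floor (741) lies above the market-clearing price, it is binding.
At P = 741: Qd = 1872 - 2·741 = 390 and Qs = 5·741 - 1488 = 2217.
Consumer surplus without the control is ½ · (936 - 480) · 912 = 207936.
With the floor, consumers buy 390 units at 741, so CS = ½ · (936 - 741) · 390 = 38025.
Change in consumer surplus = 38025 - 207936 = -169911.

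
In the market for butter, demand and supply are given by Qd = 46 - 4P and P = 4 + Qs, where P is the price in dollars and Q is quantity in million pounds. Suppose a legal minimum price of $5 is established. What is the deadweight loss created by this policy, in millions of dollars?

Rearranging supply gives Qs = P - 4. Without the control the market clears where 46 - 4P = P - 4, i.e. P* = 10 and Q* = 6.
Since 5 is below P* = 10, the floor does not bind and the free-market outcome prevails.
Since the control does not bind, no trades are prevented and deadweight loss is zero.

0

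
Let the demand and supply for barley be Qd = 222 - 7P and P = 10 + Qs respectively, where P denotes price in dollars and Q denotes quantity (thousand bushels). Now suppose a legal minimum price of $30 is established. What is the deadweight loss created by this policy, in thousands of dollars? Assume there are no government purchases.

28

Rearranging supply gives Qs = P - 10. Equilibrium: 222 - 7P = P - 10, so 232 = 8P and P* = 29, Q* = 19.
Since 30 > 29, the floor is binding.
At P = 30: Qd = 222 - 7·30 = 12 and Qs = 30 - 10 = 20.
Quantity traded falls to 12. At Q = 12 the demand price is (222 - 12)/7 = 30 and the supply price is 10 + 12 = 22.
Deadweight loss = ½ · (30 - 22) · (19 - 12) = ½ · 8 · 7 = 28.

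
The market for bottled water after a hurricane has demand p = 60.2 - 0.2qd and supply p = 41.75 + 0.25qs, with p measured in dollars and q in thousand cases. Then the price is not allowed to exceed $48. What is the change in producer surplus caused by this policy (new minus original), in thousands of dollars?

Rearranging demand gives qd = 301 - 5p; rearranging supply gives qs = 4p - 167. Without the control the market clears where 301 - 5p = 4p - 167, i.e. p* = 52 and q* = 41.
The ceiling of 48 is below the equilibrium price 52, so it binds.
At p = 48: qd = 301 - 5·48 = 61 and qs = 4·48 - 167 = 25.
Producer surplus without the control is ½ · (52 - 41.75) · 41 = 210.125.
With the ceiling, producers sell 25 units at 48, so PS = ½ · (48 - 41.75) · 25 = 78.125.
Change in producer surplus = 78.125 - 210.125 = -132.

-132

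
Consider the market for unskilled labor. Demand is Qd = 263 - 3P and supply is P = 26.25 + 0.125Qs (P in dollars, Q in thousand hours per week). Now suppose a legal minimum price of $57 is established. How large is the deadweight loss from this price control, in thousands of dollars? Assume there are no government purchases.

404.25

Rearranging supply gives Qs = 8P - 210. In a free market, 263 - 3P = 8P - 210 gives the equilibrium P* = 43, Q* = 134.
Because the floor (57) lies above the market-clearing price, it is binding.
At P = 57: Qd = 263 - 3·57 = 92 and Qs = 8·57 - 210 = 246.
Quantity traded falls to 92. At Q = 92 the demand price is (263 - 92)/3 = 57 and the supply price is (210 + 92)/8 = 37.75.
Deadweight loss = ½ · (57 - 37.75) · (134 - 92) = ½ · 19.25 · 42 = 404.25.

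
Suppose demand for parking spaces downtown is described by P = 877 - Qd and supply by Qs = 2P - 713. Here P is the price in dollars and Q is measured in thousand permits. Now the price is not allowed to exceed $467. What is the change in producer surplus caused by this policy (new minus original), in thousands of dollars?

Rearranging demand gives Qd = 877 - P. Setting quantity demanded equal to quantity supplied, 877 - P = 2P - 713, gives P* = 530 and Q* = 347.
Since 467 < 530, the ceiling is binding.
At P = 467: Qd = 877 - 467 = 410 and Qs = 2·467 - 713 = 221.
Producer surplus without the control is ½ · (530 - 356.5) · 347 = 30102.25.
With the ceiling, producers sell 221 units at 467, so PS = ½ · (467 - 356.5) · 221 = 12210.25.
Change in producer surplus = 12210.25 - 30102.25 = -17892.

-17892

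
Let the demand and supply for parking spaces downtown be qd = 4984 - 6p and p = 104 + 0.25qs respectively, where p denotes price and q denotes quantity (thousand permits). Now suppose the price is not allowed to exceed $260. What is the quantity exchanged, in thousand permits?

624

Rearranging supply gives qs = 4p - 416. Equilibrium: 4984 - 6p = 4p - 416, so 5400 = 10p and p* = 540, q* = 1744.
Because the ceiling (260) lies below the market-clearing price, it is binding.
At p = 260: qd = 4984 - 6·260 = 3424 and qs = 4·260 - 416 = 624.
The quantity actually transacted is the short side, supply: 624.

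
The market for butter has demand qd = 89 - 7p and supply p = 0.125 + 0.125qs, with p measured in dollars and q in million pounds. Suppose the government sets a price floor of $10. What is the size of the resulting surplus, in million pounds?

Rearranging supply gives qs = 8p - 1. Equilibrium: 89 - 7p = 8p - 1, so 90 = 15p and p* = 6, q* = 47.
Since 10 > 6, the floor is binding.
At p = 10: qd = 89 - 7·10 = 19 and qs = 8·10 - 1 = 79.
Surplus = qs - qd = 79 - 19 = 60.

60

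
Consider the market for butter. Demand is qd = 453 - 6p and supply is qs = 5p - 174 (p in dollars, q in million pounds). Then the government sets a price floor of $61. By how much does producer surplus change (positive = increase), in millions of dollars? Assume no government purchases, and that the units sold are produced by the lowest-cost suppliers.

Equilibrium: 453 - 6p = 5p - 174, so 627 = 11p and p* = 57, q* = 111.
The floor of 61 is above the equilibrium price 57, so it binds.
At p = 61: qd = 453 - 6·61 = 87 and qs = 5·61 - 174 = 131.
Producer surplus without the control is ½ · (57 - 34.8) · 111 = 1232.1.
With the floor, 87 units are sold at 61. The supply price at q = 87 is 52.2, so PS = ½ · [(61 - 34.8) + (61 - 52.2)] · 87 = 1522.5.
Change in producer surplus = 1522.5 - 1232.1 = 290.4.

290.4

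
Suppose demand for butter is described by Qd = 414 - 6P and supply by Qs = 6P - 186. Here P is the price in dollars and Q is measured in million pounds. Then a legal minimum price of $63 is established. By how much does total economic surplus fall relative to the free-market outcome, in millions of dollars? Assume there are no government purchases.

1014

Equilibrium: 414 - 6P = 6P - 186, so 600 = 12P and P* = 50, Q* = 114.
Because the floor (63) lies above the market-clearing price, it is binding.
At P = 63: Qd = 414 - 6·63 = 36 and Qs = 6·63 - 186 = 192.
Quantity traded falls to 36. At Q = 36 the demand price is (414 - 36)/6 = 63 and the supply price is (186 + 36)/6 = 37.
Deadweight loss = ½ · (63 - 37) · (114 - 36) = ½ · 26 · 78 = 1014.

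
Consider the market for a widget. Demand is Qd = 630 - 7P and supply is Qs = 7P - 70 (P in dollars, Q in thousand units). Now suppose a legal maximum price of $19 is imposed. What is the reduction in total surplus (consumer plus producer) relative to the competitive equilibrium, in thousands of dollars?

Setting quantity demanded equal to quantity supplied, 630 - 7P = 7P - 70, gives P* = 50 and Q* = 280.
Because the ceiling (19) lies below the market-clearing price, it is binding.
At P = 19: Qd = 630 - 7·19 = 497 and Qs = 7·19 - 70 = 63.
Quantity traded falls to 63. At Q = 63 the demand price is (630 - 63)/7 = 81 and the supply price is (70 + 63)/7 = 19.
Deadweight loss = ½ · (81 - 19) · (280 - 63) = ½ · 62 · 217 = 6727.

6727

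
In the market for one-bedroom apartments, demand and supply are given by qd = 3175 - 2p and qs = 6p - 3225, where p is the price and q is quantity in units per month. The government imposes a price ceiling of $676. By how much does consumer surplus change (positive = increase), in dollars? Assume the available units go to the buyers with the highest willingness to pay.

-35340

Setting quantity demanded equal to quantity supplied, 3175 - 2p = 6p - 3225, gives p* = 800 and q* = 1575.
Because the ceiling (676) lies below the market-clearing price, it is binding.
At p = 676: qd = 3175 - 2·676 = 1823 and qs = 6·676 - 3225 = 831.
Consumer surplus without the control is ½ · (1587.5 - 800) · 1575 = 620156.25.
With the ceiling, 831 units are sold at 676 (assume they go to the highest-value buyers). The demand price at q = 831 is 1172, so CS = ½ · [(1587.5 - 676) + (1172 - 676)] · 831 = 584816.25.
Change in consumer surplus = 584816.25 - 620156.25 = -35340.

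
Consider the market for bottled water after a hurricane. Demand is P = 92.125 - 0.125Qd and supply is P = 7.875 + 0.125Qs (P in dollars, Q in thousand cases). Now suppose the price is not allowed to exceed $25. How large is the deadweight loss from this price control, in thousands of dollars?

5000

Rearranging demand gives Qd = 737 - 8P; rearranging supply gives Qs = 8P - 63. Equilibrium: 737 - 8P = 8P - 63, so 800 = 16P and P* = 50, Q* = 337.
Because the ceiling (25) lies below the market-clearing price, it is binding.
At P = 25: Qd = 737 - 8·25 = 537 and Qs = 8·25 - 63 = 137.
Quantity traded falls to 137. At Q = 137 the demand price is (737 - 137)/8 = 75 and the supply price is (63 + 137)/8 = 25.
Deadweight loss = ½ · (75 - 25) · (337 - 137) = ½ · 50 · 200 = 5000.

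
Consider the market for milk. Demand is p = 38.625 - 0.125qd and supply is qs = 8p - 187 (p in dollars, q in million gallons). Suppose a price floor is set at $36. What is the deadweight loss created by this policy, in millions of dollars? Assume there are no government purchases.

200

Rearranging demand gives qd = 309 - 8p. Without the control the market clears where 309 - 8p = 8p - 187, i.e. p* = 31 and q* = 61.
The floor of 36 is above the equilibrium price 31, so it binds.
At p = 36: qd = 309 - 8·36 = 21 and qs = 8·36 - 187 = 101.
Quantity traded falls to 21. At q = 21 the demand price is (309 - 21)/8 = 36 and the supply price is (187 + 21)/8 = 26.
Deadweight loss = ½ · (36 - 26) · (61 - 21) = ½ · 10 · 40 = 200.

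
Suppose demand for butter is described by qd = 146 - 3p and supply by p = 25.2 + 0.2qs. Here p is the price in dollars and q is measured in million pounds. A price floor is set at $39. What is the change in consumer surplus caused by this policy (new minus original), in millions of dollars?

Rearranging supply gives qs = 5p - 126. Setting quantity demanded equal to quantity supplied, 146 - 3p = 5p - 126, gives p* = 34 and q* = 44.
Because the floor (39) lies above the market-clearing price, it is binding.
At p = 39: qd = 146 - 3·39 = 29 and qs = 5·39 - 126 = 69.
Consumer surplus without the control is ½ · (146/3 - 34) · 44 = 968/3.
With the floor, consumers buy 29 units at 39, so CS = ½ · (146/3 - 39) · 29 = 841/6.
Change in consumer surplus = 841/6 - 968/3 = -182.5.

-182.5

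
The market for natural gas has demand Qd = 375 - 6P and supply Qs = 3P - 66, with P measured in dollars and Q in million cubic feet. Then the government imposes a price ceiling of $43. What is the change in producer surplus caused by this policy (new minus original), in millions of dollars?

In a free market, 375 - 6P = 3P - 66 gives the equilibrium P* = 49, Q* = 81.
Because the ceiling (43) lies below the market-clearing price, it is binding.
At P = 43: Qd = 375 - 6·43 = 117 and Qs = 3·43 - 66 = 63.
Producer surplus without the control is ½ · (49 - 22) · 81 = 1093.5.
With the ceiling, producers sell 63 units at 43, so PS = ½ · (43 - 22) · 63 = 661.5.
Change in producer surplus = 661.5 - 1093.5 = -432.

-432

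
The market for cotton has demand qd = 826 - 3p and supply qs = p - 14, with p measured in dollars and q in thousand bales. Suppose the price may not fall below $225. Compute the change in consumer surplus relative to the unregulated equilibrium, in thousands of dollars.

Without the control the market clears where 826 - 3p = p - 14, i.e. p* = 210 and q* = 196.
Because the floor (225) lies above the market-clearing price, it is binding.
At p = 225: qd = 826 - 3·225 = 151 and qs = 225 - 14 = 211.
Consumer surplus without the control is ½ · (826/3 - 210) · 196 = 19208/3.
With the floor, consumers buy 151 units at 225, so CS = ½ · (826/3 - 225) · 151 = 22801/6.
Change in consumer surplus = 22801/6 - 19208/3 = -2602.5.

-2602.5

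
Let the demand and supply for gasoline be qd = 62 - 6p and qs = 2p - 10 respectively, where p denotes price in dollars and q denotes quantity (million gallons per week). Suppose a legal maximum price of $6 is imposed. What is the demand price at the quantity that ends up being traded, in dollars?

In a free market, 62 - 6p = 2p - 10 gives the equilibrium p* = 9, q* = 8.
Since 6 < 9, the ceiling is binding.
At p = 6: qd = 62 - 6·6 = 26 and qs = 2·6 - 10 = 2.
Only 2 units reach the market. On the demand curve, the marginal buyer's willingness to pay at q = 2 is (62 - 2)/6 = 10.

10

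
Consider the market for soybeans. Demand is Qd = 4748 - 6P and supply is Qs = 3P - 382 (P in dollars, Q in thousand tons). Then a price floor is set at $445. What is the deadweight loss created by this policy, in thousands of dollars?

Equilibrium: 4748 - 6P = 3P - 382, so 5130 = 9P and P* = 570, Q* = 1328.
Since 445 is below P* = 570, the floor does not bind and the free-market outcome prevails.
Since the control does not bind, no trades are prevented and deadweight loss is zero.

0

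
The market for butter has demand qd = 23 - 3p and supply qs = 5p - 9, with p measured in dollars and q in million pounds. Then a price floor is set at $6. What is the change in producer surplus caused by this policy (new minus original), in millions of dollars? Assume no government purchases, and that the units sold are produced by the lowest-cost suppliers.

Equilibrium: 23 - 3p = 5p - 9, so 32 = 8p and p* = 4, q* = 11.
Because the floor (6) lies above the market-clearing price, it is binding.
At p = 6: qd = 23 - 3·6 = 5 and qs = 5·6 - 9 = 21.
Producer surplus without the control is ½ · (4 - 1.8) · 11 = 12.1.
With the floor, 5 units are sold at 6. The supply price at q = 5 is 2.8, so PS = ½ · [(6 - 1.8) + (6 - 2.8)] · 5 = 18.5.
Change in producer surplus = 18.5 - 12.1 = 6.4.

6.4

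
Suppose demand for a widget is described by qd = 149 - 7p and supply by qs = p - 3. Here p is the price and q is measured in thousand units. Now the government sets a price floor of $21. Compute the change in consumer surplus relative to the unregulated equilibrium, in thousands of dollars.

-18

In a free market, 149 - 7p = p - 3 gives the equilibrium p* = 19, q* = 16.
Because the floor (21) lies above the market-clearing price, it is binding.
At p = 21: qd = 149 - 7·21 = 2 and qs = 21 - 3 = 18.
Consumer surplus without the control is ½ · (149/7 - 19) · 16 = 128/7.
With the floor, consumers buy 2 units at 21, so CS = ½ · (149/7 - 21) · 2 = 2/7.
Change in consumer surplus = 2/7 - 128/7 = -18.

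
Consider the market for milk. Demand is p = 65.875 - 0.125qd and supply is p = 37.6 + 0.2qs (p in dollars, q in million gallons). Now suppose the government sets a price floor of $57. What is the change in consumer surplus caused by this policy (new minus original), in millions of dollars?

Rearranging demand gives qd = 527 - 8p; rearranging supply gives qs = 5p - 188. Without the control the market clears where 527 - 8p = 5p - 188, i.e. p* = 55 and q* = 87.
Since 57 > 55, the floor is binding.
At p = 57: qd = 527 - 8·57 = 71 and qs = 5·57 - 188 = 97.
Consumer surplus without the control is ½ · (65.875 - 55) · 87 = 473.0625.
With the floor, consumers buy 71 units at 57, so CS = ½ · (65.875 - 57) · 71 = 315.0625.
Change in consumer surplus = 315.0625 - 473.0625 = -158.

-158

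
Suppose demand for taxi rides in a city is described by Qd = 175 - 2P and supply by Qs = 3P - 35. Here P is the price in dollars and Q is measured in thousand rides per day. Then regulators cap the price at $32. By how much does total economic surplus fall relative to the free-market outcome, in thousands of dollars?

375

In a free market, 175 - 2P = 3P - 35 gives the equilibrium P* = 42, Q* = 91.
Since 32 < 42, the ceiling is binding.
At P = 32: Qd = 175 - 2·32 = 111 and Qs = 3·32 - 35 = 61.
Quantity traded falls to 61. At Q = 61 the demand price is (175 - 61)/2 = 57 and the supply price is (35 + 61)/3 = 32.
Deadweight loss = ½ · (57 - 32) · (91 - 61) = ½ · 25 · 30 = 375.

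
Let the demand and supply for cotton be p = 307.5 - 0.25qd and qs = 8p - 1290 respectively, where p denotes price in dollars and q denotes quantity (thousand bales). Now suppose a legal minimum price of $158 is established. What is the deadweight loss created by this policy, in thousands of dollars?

0

Rearranging demand gives qd = 1230 - 4p. Equilibrium: 1230 - 4p = 8p - 1290, so 2520 = 12p and p* = 210, q* = 390.
Since 158 is below p* = 210, the floor does not bind and the free-market outcome prevails.
Since the control does not bind, no trades are prevented and deadweight loss is zero.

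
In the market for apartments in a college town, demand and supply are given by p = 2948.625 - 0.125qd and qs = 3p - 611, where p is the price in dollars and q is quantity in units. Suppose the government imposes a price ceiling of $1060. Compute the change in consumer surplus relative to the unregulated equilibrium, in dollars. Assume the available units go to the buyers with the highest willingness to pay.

Rearranging demand gives qd = 23589 - 8p. Setting quantity demanded equal to quantity supplied, 23589 - 8p = 3p - 611, gives p* = 2200 and q* = 5989.
Because the ceiling (1060) lies below the market-clearing price, it is binding.
At p = 1060: qd = 23589 - 8·1060 = 15109 and qs = 3·1060 - 611 = 2569.
Consumer surplus without the control is ½ · (2948.625 - 2200) · 5989 = 2241757.5625.
With the ceiling, 2569 units are sold at 1060 (assume they go to the highest-value buyers). The demand price at q = 2569 is 2627.5, so CS = ½ · [(2948.625 - 1060) + (2627.5 - 1060)] · 2569 = 4439392.5625.
Change in consumer surplus = 4439392.5625 - 2241757.5625 = 2197635.

2197635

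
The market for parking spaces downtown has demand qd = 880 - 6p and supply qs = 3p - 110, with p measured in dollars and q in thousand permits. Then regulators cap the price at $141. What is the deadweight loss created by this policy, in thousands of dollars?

Without the control the market clears where 880 - 6p = 3p - 110, i.e. p* = 110 and q* = 220.
The ceiling of 141 is above the equilibrium price 110, so it is not binding; the market clears at p* = 110, q* = 220.
Since the control does not bind, no trades are prevented and deadweight loss is zero.

0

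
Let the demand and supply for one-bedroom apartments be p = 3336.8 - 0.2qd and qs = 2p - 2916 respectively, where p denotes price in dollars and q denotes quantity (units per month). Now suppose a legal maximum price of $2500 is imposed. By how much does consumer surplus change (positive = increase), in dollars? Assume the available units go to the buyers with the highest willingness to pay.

589200

Rearranging demand gives qd = 16684 - 5p. Setting quantity demanded equal to quantity supplied, 16684 - 5p = 2p - 2916, gives p* = 2800 and q* = 2684.
Because the ceiling (2500) lies below the market-clearing price, it is binding.
At p = 2500: qd = 16684 - 5·2500 = 4184 and qs = 2·2500 - 2916 = 2084.
Consumer surplus without the control is ½ · (3336.8 - 2800) · 2684 = 720385.6.
With the ceiling, 2084 units are sold at 2500 (assume they go to the highest-value buyers). The demand price at q = 2084 is 2920, so CS = ½ · [(3336.8 - 2500) + (2920 - 2500)] · 2084 = 1309585.6.
Change in consumer surplus = 1309585.6 - 720385.6 = 589200.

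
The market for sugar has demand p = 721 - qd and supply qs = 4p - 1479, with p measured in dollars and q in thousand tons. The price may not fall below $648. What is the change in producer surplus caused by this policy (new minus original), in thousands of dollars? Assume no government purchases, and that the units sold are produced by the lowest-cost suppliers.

9776

Rearranging demand gives qd = 721 - p. Setting quantity demanded equal to quantity supplied, 721 - p = 4p - 1479, gives p* = 440 and q* = 281.
Since 648 > 440, the floor is binding.
At p = 648: qd = 721 - 648 = 73 and qs = 4·648 - 1479 = 1113.
Producer surplus without the control is ½ · (440 - 369.75) · 281 = 9870.125.
With the floor, 73 units are sold at 648. The supply price at q = 73 is 388, so PS = ½ · [(648 - 369.75) + (648 - 388)] · 73 = 19646.125.
Change in producer surplus = 19646.125 - 9870.125 = 9776.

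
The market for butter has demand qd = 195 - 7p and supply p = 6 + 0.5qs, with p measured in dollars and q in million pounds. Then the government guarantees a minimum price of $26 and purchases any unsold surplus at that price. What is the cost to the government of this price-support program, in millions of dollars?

702

Rearranging supply gives qs = 2p - 12. Setting quantity demanded equal to quantity supplied, 195 - 7p = 2p - 12, gives p* = 23 and q* = 34.
The floor of 26 is above the equilibrium price 23, so it binds.
At p = 26: qd = 195 - 7·26 = 13 and qs = 2·26 - 12 = 40.
Surplus = qs - qd = 27.
Government expenditure = surplus × support price = 27 × 26 = 702.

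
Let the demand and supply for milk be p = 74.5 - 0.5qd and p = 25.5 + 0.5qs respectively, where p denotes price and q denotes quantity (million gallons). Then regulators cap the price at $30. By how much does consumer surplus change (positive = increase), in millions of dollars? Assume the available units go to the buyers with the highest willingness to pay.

-220

Rearranging demand gives qd = 149 - 2p; rearranging supply gives qs = 2p - 51. Without the control the market clears where 149 - 2p = 2p - 51, i.e. p* = 50 and q* = 49.
Because the ceiling (30) lies below the market-clearing price, it is binding.
At p = 30: qd = 149 - 2·30 = 89 and qs = 2·30 - 51 = 9.
Consumer surplus without the control is ½ · (74.5 - 50) · 49 = 600.25.
With the ceiling, 9 units are sold at 30 (assume they go to the highest-value buyers). The demand price at q = 9 is 70, so CS = ½ · [(74.5 - 30) + (70 - 30)] · 9 = 380.25.
Change in consumer surplus = 380.25 - 600.25 = -220.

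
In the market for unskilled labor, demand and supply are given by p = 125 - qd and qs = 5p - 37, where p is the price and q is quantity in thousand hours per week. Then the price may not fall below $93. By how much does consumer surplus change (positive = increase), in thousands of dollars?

-4290

Rearranging demand gives qd = 125 - p. Without the control the market clears where 125 - p = 5p - 37, i.e. p* = 27 and q* = 98.
Because the floor (93) lies above the market-clearing price, it is binding.
At p = 93: qd = 125 - 93 = 32 and qs = 5·93 - 37 = 428.
Consumer surplus without the control is ½ · (125 - 27) · 98 = 4802.
With the floor, consumers buy 32 units at 93, so CS = ½ · (125 - 93) · 32 = 512.
Change in consumer surplus = 512 - 4802 = -4290.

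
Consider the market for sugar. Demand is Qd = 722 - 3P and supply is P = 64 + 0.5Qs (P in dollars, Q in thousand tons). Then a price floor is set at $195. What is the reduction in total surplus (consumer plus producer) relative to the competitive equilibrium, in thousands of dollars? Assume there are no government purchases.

2343.75

Rearranging supply gives Qs = 2P - 128. In a free market, 722 - 3P = 2P - 128 gives the equilibrium P* = 170, Q* = 212.
Since 195 > 170, the floor is binding.
At P = 195: Qd = 722 - 3·195 = 137 and Qs = 2·195 - 128 = 262.
Quantity traded falls to 137. At Q = 137 the demand price is (722 - 137)/3 = 195 and the supply price is (128 + 137)/2 = 132.5.
Deadweight loss = ½ · (195 - 132.5) · (212 - 137) = ½ · 62.5 · 75 = 2343.75.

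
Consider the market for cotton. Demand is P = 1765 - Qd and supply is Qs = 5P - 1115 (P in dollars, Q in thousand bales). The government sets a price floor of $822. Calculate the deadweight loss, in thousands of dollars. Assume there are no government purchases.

70178.4

Rearranging demand gives Qd = 1765 - P. In a free market, 1765 - P = 5P - 1115 gives the equilibrium P* = 480, Q* = 1285.
Since 822 > 480, the floor is binding.
At P = 822: Qd = 1765 - 822 = 943 and Qs = 5·822 - 1115 = 2995.
Quantity traded falls to 943. At Q = 943 the demand price is 1765 - 943 = 822 and the supply price is (1115 + 943)/5 = 411.6.
Deadweight loss = ½ · (822 - 411.6) · (1285 - 943) = ½ · 410.4 · 342 = 70178.4.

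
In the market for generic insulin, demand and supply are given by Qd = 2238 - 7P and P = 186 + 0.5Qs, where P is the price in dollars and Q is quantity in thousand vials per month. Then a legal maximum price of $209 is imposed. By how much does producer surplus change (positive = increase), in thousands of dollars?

Rearranging supply gives Qs = 2P - 372. Equilibrium: 2238 - 7P = 2P - 372, so 2610 = 9P and P* = 290, Q* = 208.
Because the ceiling (209) lies below the market-clearing price, it is binding.
At P = 209: Qd = 2238 - 7·209 = 775 and Qs = 2·209 - 372 = 46.
Producer surplus without the control is ½ · (290 - 186) · 208 = 10816.
With the ceiling, producers sell 46 units at 209, so PS = ½ · (209 - 186) · 46 = 529.
Change in producer surplus = 529 - 10816 = -10287.

-10287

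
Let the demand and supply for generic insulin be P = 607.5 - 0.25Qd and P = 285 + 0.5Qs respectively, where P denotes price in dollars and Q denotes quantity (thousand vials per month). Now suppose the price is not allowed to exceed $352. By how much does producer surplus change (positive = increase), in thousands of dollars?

Rearranging demand gives Qd = 2430 - 4P; rearranging supply gives Qs = 2P - 570. Setting quantity demanded equal to quantity supplied, 2430 - 4P = 2P - 570, gives P* = 500 and Q* = 430.
Since 352 < 500, the ceiling is binding.
At P = 352: Qd = 2430 - 4·352 = 1022 and Qs = 2·352 - 570 = 134.
Producer surplus without the control is ½ · (500 - 285) · 430 = 46225.
With the ceiling, producers sell 134 units at 352, so PS = ½ · (352 - 285) · 134 = 4489.
Change in producer surplus = 4489 - 46225 = -41736.

-41736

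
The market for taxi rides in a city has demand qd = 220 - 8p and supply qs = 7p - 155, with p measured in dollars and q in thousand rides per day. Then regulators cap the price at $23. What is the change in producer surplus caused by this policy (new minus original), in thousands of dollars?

In a free market, 220 - 8p = 7p - 155 gives the equilibrium p* = 25, q* = 20.
Because the ceiling (23) lies below the market-clearing price, it is binding.
At p = 23: qd = 220 - 8·23 = 36 and qs = 7·23 - 155 = 6.
Producer surplus without the control is ½ · (25 - 155/7) · 20 = 200/7.
With the ceiling, producers sell 6 units at 23, so PS = ½ · (23 - 155/7) · 6 = 18/7.
Change in producer surplus = 18/7 - 200/7 = -26.

-26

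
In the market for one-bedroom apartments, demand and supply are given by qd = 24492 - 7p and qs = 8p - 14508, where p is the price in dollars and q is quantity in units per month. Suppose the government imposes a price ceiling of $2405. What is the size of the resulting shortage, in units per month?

2925

Setting quantity demanded equal to quantity supplied, 24492 - 7p = 8p - 14508, gives p* = 2600 and q* = 6292.
Since 2405 < 2600, the ceiling is binding.
At p = 2405: qd = 24492 - 7·2405 = 7657 and qs = 8·2405 - 14508 = 4732.
Shortage = qd - qs = 7657 - 4732 = 2925.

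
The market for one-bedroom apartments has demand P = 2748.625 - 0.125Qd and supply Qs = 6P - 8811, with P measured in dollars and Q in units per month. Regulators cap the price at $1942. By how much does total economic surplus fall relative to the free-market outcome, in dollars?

Rearranging demand gives Qd = 21989 - 8P. Equilibrium: 21989 - 8P = 6P - 8811, so 30800 = 14P and P* = 2200, Q* = 4389.
Since 1942 < 2200, the ceiling is binding.
At P = 1942: Qd = 21989 - 8·1942 = 6453 and Qs = 6·1942 - 8811 = 2841.
Quantity traded falls to 2841. At Q = 2841 the demand price is (21989 - 2841)/8 = 2393.5 and the supply price is (8811 + 2841)/6 = 1942.
Deadweight loss = ½ · (2393.5 - 1942) · (4389 - 2841) = ½ · 451.5 · 1548 = 349461.

349461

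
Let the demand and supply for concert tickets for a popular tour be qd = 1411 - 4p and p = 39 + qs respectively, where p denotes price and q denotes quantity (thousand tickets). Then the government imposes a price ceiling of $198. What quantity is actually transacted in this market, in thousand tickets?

Rearranging supply gives qs = p - 39. In a free market, 1411 - 4p = p - 39 gives the equilibrium p* = 290, q* = 251.
The ceiling of 198 is below the equilibrium price 290, so it binds.
At p = 198: qd = 1411 - 4·198 = 619 and qs = 198 - 39 = 159.
The quantity actually transacted is the short side, supply: 159.

159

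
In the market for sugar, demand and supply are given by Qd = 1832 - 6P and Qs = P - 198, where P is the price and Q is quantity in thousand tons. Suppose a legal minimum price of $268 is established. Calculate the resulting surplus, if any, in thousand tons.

Equilibrium: 1832 - 6P = P - 198, so 2030 = 7P and P* = 290, Q* = 92.
Since 268 is below P* = 290, the floor does not bind and the free-market outcome prevails.
Since the control does not bind, there is no surplus.

0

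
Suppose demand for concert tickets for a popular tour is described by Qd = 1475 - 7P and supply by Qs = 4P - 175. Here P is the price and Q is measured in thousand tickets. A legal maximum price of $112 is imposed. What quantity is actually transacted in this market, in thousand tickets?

Setting quantity demanded equal to quantity supplied, 1475 - 7P = 4P - 175, gives P* = 150 and Q* = 425.
Since 112 < 150, the ceiling is binding.
At P = 112: Qd = 1475 - 7·112 = 691 and Qs = 4·112 - 175 = 273.
The quantity actually transacted is the short side, supply: 273.

273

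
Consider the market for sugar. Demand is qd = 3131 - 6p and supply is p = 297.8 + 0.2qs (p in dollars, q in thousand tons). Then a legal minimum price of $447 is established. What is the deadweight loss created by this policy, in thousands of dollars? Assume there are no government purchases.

4811.4

Rearranging supply gives qs = 5p - 1489. In a free market, 3131 - 6p = 5p - 1489 gives the equilibrium p* = 420, q* = 611.
Since 447 > 420, the floor is binding.
At p = 447: qd = 3131 - 6·447 = 449 and qs = 5·447 - 1489 = 746.
Quantity traded falls to 449. At q = 449 the demand price is (3131 - 449)/6 = 447 and the supply price is (1489 + 449)/5 = 387.6.
Deadweight loss = ½ · (447 - 387.6) · (611 - 449) = ½ · 59.4 · 162 = 4811.4.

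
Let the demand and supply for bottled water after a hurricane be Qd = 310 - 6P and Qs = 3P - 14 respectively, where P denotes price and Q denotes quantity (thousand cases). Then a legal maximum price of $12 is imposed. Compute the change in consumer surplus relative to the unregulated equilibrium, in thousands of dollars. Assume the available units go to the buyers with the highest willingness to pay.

96

In a free market, 310 - 6P = 3P - 14 gives the equilibrium P* = 36, Q* = 94.
The ceiling of 12 is below the equilibrium price 36, so it binds.
At P = 12: Qd = 310 - 6·12 = 238 and Qs = 3·12 - 14 = 22.
Consumer surplus without the control is ½ · (155/3 - 36) · 94 = 2209/3.
With the ceiling, 22 units are sold at 12 (assume they go to the highest-value buyers). The demand price at Q = 22 is 48, so CS = ½ · [(155/3 - 12) + (48 - 12)] · 22 = 2497/3.
Change in consumer surplus = 2497/3 - 2209/3 = 96.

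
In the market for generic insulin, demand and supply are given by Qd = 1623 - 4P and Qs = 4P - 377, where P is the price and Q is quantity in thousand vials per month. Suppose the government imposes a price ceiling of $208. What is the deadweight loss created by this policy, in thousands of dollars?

Equilibrium: 1623 - 4P = 4P - 377, so 2000 = 8P and P* = 250, Q* = 623.
The ceiling of 208 is below the equilibrium price 250, so it binds.
At P = 208: Qd = 1623 - 4·208 = 791 and Qs = 4·208 - 377 = 455.
Quantity traded falls to 455. At Q = 455 the demand price is (1623 - 455)/4 = 292 and the supply price is (377 + 455)/4 = 208.
Deadweight loss = ½ · (292 - 208) · (623 - 455) = ½ · 84 · 168 = 7056.

7056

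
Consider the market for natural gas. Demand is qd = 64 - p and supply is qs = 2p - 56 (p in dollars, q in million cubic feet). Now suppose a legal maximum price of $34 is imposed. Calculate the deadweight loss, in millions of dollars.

108

Without the control the market clears where 64 - p = 2p - 56, i.e. p* = 40 and q* = 24.
Since 34 < 40, the ceiling is binding.
At p = 34: qd = 64 - 34 = 30 and qs = 2·34 - 56 = 12.
Quantity traded falls to 12. At q = 12 the demand price is 64 - 12 = 52 and the supply price is (56 + 12)/2 = 34.
Deadweight loss = ½ · (52 - 34) · (24 - 12) = ½ · 18 · 12 = 108.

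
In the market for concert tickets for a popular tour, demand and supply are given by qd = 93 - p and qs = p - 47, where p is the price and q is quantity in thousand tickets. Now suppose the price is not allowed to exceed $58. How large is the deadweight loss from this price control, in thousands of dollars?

In a free market, 93 - p = p - 47 gives the equilibrium p* = 70, q* = 23.
The ceiling of 58 is below the equilibrium price 70, so it binds.
At p = 58: qd = 93 - 58 = 35 and qs = 58 - 47 = 11.
Quantity traded falls to 11. At q = 11 the demand price is 93 - 11 = 82 and the supply price is 47 + 11 = 58.
Deadweight loss = ½ · (82 - 58) · (23 - 11) = ½ · 24 · 12 = 144.

144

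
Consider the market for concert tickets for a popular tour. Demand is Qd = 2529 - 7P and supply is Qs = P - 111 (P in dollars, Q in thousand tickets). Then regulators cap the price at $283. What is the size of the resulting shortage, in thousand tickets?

376

Without the control the market clears where 2529 - 7P = P - 111, i.e. P* = 330 and Q* = 219.
Because the ceiling (283) lies below the market-clearing price, it is binding.
At P = 283: Qd = 2529 - 7·283 = 548 and Qs = 283 - 111 = 172.
Shortage = Qd - Qs = 548 - 172 = 376.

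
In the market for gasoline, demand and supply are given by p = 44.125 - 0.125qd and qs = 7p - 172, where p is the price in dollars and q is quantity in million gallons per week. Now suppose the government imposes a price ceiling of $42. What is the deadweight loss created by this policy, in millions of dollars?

Rearranging demand gives qd = 353 - 8p. Setting quantity demanded equal to quantity supplied, 353 - 8p = 7p - 172, gives p* = 35 and q* = 73.
Since 42 is above p* = 35, the ceiling does not bind and the free-market outcome prevails.
Since the control does not bind, no trades are prevented and deadweight loss is zero.

0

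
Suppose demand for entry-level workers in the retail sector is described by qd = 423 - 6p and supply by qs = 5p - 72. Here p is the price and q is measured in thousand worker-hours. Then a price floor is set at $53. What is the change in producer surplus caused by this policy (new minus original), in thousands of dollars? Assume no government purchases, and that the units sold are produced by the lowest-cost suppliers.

Setting quantity demanded equal to quantity supplied, 423 - 6p = 5p - 72, gives p* = 45 and q* = 153.
Since 53 > 45, the floor is binding.
At p = 53: qd = 423 - 6·53 = 105 and qs = 5·53 - 72 = 193.
Producer surplus without the control is ½ · (45 - 14.4) · 153 = 2340.9.
With the floor, 105 units are sold at 53. The supply price at q = 105 is 35.4, so PS = ½ · [(53 - 14.4) + (53 - 35.4)] · 105 = 2950.5.
Change in producer surplus = 2950.5 - 2340.9 = 609.6.

609.6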